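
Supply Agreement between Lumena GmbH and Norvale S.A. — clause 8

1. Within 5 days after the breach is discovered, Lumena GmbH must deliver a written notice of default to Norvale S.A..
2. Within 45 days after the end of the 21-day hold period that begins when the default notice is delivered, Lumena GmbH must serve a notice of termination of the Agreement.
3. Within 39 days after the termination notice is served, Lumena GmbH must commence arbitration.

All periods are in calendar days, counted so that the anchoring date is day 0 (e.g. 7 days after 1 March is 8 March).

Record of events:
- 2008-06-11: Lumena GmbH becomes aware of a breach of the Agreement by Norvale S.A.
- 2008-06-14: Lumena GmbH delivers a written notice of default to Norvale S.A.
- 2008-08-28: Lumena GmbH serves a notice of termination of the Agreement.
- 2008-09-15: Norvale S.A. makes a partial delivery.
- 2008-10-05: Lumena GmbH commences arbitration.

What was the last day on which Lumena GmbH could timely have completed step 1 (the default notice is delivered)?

2008-06-16

Step 1 runs from 2008-06-11, when the breach is discovered. 5 days after 2008-06-11 is 2008-06-16.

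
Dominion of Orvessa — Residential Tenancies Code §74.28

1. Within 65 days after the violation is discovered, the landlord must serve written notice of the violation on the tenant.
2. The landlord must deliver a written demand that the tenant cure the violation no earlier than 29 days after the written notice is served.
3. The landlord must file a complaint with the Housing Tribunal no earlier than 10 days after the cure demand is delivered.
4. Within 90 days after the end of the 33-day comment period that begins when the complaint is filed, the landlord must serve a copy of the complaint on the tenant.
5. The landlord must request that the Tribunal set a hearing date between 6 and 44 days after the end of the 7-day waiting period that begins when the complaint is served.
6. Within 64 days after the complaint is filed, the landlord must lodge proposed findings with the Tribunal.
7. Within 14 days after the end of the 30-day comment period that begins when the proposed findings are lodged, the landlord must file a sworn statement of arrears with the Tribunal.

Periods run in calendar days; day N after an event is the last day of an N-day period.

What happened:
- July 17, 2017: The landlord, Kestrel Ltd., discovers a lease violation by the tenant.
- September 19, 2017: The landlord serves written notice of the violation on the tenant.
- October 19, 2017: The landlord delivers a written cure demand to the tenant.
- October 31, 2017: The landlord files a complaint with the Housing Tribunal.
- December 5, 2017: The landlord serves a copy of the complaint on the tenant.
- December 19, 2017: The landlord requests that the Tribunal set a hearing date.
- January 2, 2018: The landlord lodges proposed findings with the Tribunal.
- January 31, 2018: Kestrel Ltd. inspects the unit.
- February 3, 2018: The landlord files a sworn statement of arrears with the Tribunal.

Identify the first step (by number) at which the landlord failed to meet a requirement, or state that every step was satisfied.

(1) due by July 17, 2017 + 65 days = September 20, 2017; September 19, 2017 is within that limit.
(2) permitted from September 19, 2017 + 29 days = October 18, 2017 onward; October 19, 2017 is on or after that date.
(3) permitted from October 19, 2017 + 10 days = October 29, 2017 onward; done October 31, 2017 — permitted.
(4) due by December 3, 2017 + 90 days = March 3, 2018; completed December 5, 2017, before the deadline.
(5) the permitted window runs from December 12, 2017 + 6 = December 18, 2017 to December 12, 2017 + 44 = January 25, 2018; done December 19, 2017, which is between those dates.
(6) due by October 31, 2017 + 64 days = January 3, 2018; done January 2, 2018 — timely.
(7) due by February 1, 2018 + 14 days = February 15, 2018; February 3, 2018 is within that limit.

None — every step was satisfied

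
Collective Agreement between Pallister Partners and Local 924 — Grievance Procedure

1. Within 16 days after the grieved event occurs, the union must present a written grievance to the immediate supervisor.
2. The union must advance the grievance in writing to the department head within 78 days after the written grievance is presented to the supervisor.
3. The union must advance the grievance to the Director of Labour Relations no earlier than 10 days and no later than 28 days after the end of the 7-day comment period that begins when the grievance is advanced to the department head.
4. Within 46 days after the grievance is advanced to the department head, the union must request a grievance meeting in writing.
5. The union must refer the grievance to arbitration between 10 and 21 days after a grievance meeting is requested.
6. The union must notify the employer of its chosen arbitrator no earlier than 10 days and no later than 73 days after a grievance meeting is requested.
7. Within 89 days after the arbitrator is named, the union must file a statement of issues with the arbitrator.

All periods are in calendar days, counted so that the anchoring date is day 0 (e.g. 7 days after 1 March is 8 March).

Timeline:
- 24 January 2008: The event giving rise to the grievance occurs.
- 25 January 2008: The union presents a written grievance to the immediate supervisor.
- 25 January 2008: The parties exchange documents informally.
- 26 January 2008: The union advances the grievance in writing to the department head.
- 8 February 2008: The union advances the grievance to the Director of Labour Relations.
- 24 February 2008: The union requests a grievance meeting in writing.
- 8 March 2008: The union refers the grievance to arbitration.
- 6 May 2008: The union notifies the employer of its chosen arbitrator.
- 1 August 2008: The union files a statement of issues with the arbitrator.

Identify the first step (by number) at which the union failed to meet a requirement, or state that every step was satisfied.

Step 3

(1) due by 24 January 2008 + 16 days = 9 February 2008; done 25 January 2008 — timely.
(2) due by 25 January 2008 + 78 days = 12 April 2008; done 26 January 2008 — timely.
(3) the permitted window runs from 2 February 2008 + 10 = 12 February 2008 to 2 February 2008 + 28 = 1 March 2008; 8 February 2008 is 4 days too early.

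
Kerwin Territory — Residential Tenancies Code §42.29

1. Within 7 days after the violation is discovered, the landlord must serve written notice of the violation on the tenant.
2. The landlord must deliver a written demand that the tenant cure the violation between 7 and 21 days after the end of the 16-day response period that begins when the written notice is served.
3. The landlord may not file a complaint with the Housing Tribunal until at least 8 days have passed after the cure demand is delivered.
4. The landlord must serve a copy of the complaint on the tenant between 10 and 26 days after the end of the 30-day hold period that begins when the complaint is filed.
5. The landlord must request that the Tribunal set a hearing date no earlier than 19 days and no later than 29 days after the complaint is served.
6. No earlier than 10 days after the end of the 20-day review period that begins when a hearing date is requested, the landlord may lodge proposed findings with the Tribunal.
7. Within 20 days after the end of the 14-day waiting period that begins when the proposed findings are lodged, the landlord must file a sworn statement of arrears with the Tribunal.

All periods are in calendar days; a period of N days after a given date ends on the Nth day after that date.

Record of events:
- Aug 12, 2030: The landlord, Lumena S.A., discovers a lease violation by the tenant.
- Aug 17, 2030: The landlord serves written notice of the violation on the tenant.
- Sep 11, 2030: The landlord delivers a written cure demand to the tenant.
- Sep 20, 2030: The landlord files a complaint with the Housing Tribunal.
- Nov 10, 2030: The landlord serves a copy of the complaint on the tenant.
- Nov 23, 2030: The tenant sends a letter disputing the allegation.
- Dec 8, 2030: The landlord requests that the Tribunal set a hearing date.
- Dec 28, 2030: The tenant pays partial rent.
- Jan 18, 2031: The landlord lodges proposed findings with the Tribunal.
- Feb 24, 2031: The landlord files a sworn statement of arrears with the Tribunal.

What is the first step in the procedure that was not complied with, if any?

Step 1: 7 days after Aug 12, 2030 (when the violation is discovered) is Aug 19, 2030; completed Aug 17, 2030, before the deadline.
Step 2: the window is 7–21 days after Sep 2, 2030 (end of the 16-day response period, which began when the written notice is served on Aug 17, 2030), so Sep 9, 2030 through Sep 23, 2030; done Sep 11, 2030 — within the window.
Step 3: the earliest permitted date is 8 days after Sep 11, 2030 (when the cure demand is delivered), i.e. Sep 19, 2030; done Sep 20, 2030 — permitted.
Step 4: the window is 10–26 days after Oct 20, 2030 (end of the 30-day hold period, which began when the complaint is filed on Sep 20, 2030), so Oct 30, 2030 through Nov 15, 2030; done Nov 10, 2030, which is between those dates.
Step 5: the window is 19–29 days after Nov 10, 2030 (when the complaint is served), so Nov 29, 2030 through Dec 9, 2030; done Dec 8, 2030 — within the window.
Step 6: the earliest permitted date is 10 days after Dec 28, 2030 (end of the 20-day review period, which began when a hearing date is requested on Dec 8, 2030), i.e. Jan 7, 2031; done Jan 18, 2031, after the minimum wait.
Step 7: 20 days after Feb 1, 2031 (end of the 14-day waiting period, which began when the proposed findings are lodged on Jan 18, 2031) is Feb 21, 2031; not done until Feb 24, 2031, 3 days after the deadline.
No need to go further; step 7 was not satisfied.

Step 7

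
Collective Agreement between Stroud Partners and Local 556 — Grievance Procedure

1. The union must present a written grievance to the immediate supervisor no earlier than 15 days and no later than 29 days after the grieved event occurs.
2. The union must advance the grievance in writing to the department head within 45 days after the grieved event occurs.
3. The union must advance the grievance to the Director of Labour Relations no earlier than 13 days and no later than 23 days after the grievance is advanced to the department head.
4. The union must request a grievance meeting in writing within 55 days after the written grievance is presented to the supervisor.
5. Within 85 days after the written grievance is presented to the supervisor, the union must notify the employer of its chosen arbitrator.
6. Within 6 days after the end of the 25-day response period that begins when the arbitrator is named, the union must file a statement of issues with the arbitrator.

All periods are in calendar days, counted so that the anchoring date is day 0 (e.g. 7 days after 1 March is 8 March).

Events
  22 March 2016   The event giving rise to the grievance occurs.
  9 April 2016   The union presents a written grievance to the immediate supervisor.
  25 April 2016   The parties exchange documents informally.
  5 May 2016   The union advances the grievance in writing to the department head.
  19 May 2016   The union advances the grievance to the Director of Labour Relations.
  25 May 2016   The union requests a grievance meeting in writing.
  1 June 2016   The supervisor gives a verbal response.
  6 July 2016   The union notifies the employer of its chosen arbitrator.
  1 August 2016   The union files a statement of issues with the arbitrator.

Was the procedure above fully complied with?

Step 1: the window is 15–29 days after 22 March 2016 (when the grieved event occurs), so 6 April 2016 through 20 April 2016; 9 April 2016 falls inside that range.
Step 2: 45 days after 22 March 2016 (when the grieved event occurs) is 6 May 2016; completed 5 May 2016, before the deadline.
Step 3: the window is 13–23 days after 5 May 2016 (when the grievance is advanced to the department head), so 18 May 2016 through 28 May 2016; done 19 May 2016 — within the window.
Step 4: 55 days after 9 April 2016 (when the written grievance is presented to the supervisor) is 3 June 2016; 25 May 2016 is within that limit.
Step 5: 85 days after 9 April 2016 (when the written grievance is presented to the supervisor) is 3 July 2016; not done until 6 July 2016, 3 days after the deadline.
Later steps need not be reached.

No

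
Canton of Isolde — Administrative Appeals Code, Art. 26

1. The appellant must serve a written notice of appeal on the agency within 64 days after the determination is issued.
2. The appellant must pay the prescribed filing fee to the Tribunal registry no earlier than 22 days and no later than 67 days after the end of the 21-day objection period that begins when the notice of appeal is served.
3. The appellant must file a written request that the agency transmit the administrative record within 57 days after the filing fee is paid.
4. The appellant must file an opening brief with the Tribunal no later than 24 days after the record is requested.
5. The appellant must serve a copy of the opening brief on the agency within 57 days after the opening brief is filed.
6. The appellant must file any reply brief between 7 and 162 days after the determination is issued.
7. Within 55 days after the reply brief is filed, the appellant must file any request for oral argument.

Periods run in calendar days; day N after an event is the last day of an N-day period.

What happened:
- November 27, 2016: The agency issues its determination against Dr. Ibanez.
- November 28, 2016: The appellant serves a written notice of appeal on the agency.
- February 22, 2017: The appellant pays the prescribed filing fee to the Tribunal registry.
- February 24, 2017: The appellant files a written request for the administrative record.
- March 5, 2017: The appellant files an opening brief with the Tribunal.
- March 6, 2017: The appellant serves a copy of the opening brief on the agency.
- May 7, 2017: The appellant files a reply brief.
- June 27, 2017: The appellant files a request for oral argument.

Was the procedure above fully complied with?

Step 1 — counting 64 days from November 27, 2016 (when the determination is issued) gives a deadline of January 30, 2017; done November 28, 2016 — timely.
Step 2 — 22 and 67 days from December 19, 2016 (end of the 21-day objection period, which began when the notice of appeal is served on November 28, 2016) are January 10, 2017 and February 24, 2017 respectively; done February 22, 2017, which is between those dates.
Step 3 — counting 57 days from February 22, 2017 (when the filing fee is paid) gives a deadline of April 20, 2017; completed February 24, 2017, before the deadline.
Step 4 — counting 24 days from February 24, 2017 (when the record is requested) gives a deadline of March 20, 2017; March 5, 2017 is within that limit.
Step 5 — counting 57 days from March 5, 2017 (when the opening brief is filed) gives a deadline of May 1, 2017; completed March 6, 2017, before the deadline.
Step 6 — 7 and 162 days from November 27, 2016 (when the determination is issued) are December 4, 2016 and May 8, 2017 respectively; done May 7, 2017, which is between those dates.
Step 7 — counting 55 days from May 7, 2017 (when the reply brief is filed) gives a deadline of July 1, 2017; June 27, 2017 is within that limit.

Yes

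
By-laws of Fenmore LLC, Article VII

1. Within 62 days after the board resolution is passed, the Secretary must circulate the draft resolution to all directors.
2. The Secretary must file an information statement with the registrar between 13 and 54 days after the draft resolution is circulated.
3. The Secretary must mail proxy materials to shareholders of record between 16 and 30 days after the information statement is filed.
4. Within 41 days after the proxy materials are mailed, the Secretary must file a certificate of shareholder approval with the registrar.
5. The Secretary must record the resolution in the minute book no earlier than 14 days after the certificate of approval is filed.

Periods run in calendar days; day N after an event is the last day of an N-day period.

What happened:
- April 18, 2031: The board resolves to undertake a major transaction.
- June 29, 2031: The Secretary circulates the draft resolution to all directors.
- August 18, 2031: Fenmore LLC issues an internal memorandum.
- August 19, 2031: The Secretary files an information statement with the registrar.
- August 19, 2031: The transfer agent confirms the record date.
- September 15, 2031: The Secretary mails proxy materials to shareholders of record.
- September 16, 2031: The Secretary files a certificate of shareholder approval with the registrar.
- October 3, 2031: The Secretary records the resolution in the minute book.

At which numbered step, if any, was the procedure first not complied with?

Step 1 — counting 62 days from April 18, 2031 (when the board resolution is passed) gives a deadline of June 19, 2031; not done until June 29, 2031, 10 days after the deadline.
No need to go further; step 1 was not satisfied.

Step 1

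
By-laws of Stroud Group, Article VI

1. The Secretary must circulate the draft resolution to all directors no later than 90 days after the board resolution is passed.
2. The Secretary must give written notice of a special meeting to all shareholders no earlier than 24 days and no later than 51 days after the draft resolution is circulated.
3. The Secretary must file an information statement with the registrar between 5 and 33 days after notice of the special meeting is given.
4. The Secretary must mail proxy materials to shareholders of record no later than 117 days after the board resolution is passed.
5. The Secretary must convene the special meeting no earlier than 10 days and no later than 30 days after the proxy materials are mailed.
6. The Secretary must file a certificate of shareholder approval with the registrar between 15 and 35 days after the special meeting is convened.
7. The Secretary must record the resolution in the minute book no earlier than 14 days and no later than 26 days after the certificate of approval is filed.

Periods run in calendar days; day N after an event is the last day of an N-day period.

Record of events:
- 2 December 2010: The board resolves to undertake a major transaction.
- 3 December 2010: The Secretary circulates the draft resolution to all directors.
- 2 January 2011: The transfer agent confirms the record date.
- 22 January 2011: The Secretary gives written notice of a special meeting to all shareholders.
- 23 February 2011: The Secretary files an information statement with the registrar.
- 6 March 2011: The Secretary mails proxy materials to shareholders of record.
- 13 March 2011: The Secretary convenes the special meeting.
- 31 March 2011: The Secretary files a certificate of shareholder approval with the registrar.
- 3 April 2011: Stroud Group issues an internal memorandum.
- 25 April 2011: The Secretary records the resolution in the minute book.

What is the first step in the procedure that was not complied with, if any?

Step 5

(1) due by 2 December 2010 + 90 days = 2 March 2011; done 3 December 2010 — timely.
(2) the permitted window runs from 3 December 2010 + 24 = 27 December 2010 to 3 December 2010 + 51 = 23 January 2011; 22 January 2011 falls inside that range.
(3) the permitted window runs from 22 January 2011 + 5 = 27 January 2011 to 22 January 2011 + 33 = 24 February 2011; done 23 February 2011, which is between those dates.
(4) due by 2 December 2010 + 117 days = 29 March 2011; 6 March 2011 is within that limit.
(5) the permitted window runs from 6 March 2011 + 10 = 16 March 2011 to 6 March 2011 + 30 = 5 April 2011; done 13 March 2011 — 3 days before the window opened.
No need to go further; step 5 was not satisfied.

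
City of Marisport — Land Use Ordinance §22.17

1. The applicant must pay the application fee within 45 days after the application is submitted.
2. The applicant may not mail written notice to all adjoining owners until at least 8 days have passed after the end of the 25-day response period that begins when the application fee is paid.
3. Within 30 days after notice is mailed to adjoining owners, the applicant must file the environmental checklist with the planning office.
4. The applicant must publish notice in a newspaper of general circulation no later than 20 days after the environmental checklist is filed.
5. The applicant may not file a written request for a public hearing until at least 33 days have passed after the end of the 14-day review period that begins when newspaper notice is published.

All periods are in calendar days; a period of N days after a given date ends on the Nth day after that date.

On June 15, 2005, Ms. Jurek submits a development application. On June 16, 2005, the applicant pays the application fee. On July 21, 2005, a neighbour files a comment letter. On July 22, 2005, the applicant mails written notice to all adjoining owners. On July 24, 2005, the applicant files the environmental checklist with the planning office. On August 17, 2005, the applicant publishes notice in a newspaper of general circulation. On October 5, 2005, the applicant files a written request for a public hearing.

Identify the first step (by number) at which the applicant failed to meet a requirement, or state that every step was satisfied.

Step 1 — counting 45 days from June 15, 2005 (when the application is submitted) gives a deadline of July 30, 2005; June 16, 2005 is within that limit.
Step 2 — must wait 8 days from July 11, 2005 (end of the 25-day response period, which began when the application fee is paid on June 16, 2005), so not before July 19, 2005; done July 22, 2005 — permitted.
Step 3 — counting 30 days from July 22, 2005 (when notice is mailed to adjoining owners) gives a deadline of August 21, 2005; done July 24, 2005 — timely.
Step 4 — counting 20 days from July 24, 2005 (when the environmental checklist is filed) gives a deadline of August 13, 2005; August 17, 2005 misses that deadline by 4 days.

Step 4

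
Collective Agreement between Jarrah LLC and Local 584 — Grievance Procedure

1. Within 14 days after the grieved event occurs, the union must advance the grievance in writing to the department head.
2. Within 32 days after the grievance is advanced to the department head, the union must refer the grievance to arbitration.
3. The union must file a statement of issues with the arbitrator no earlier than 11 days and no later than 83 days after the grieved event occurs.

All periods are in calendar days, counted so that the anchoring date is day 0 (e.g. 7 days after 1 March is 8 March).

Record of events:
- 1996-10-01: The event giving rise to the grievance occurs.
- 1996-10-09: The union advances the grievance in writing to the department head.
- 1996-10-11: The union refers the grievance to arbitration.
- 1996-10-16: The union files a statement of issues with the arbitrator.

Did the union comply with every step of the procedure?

Step 1: 14 days after 1996-10-01 (when the grieved event occurs) is 1996-10-15; 1996-10-09 is within that limit.
Step 2: 32 days after 1996-10-09 (when the grievance is advanced to the department head) is 1996-11-10; done 1996-10-11 — timely.
Step 3: the window is 11–83 days after 1996-10-01 (when the grieved event occurs), so 1996-10-12 through 1996-12-23; 1996-10-16 falls inside that range.

Yes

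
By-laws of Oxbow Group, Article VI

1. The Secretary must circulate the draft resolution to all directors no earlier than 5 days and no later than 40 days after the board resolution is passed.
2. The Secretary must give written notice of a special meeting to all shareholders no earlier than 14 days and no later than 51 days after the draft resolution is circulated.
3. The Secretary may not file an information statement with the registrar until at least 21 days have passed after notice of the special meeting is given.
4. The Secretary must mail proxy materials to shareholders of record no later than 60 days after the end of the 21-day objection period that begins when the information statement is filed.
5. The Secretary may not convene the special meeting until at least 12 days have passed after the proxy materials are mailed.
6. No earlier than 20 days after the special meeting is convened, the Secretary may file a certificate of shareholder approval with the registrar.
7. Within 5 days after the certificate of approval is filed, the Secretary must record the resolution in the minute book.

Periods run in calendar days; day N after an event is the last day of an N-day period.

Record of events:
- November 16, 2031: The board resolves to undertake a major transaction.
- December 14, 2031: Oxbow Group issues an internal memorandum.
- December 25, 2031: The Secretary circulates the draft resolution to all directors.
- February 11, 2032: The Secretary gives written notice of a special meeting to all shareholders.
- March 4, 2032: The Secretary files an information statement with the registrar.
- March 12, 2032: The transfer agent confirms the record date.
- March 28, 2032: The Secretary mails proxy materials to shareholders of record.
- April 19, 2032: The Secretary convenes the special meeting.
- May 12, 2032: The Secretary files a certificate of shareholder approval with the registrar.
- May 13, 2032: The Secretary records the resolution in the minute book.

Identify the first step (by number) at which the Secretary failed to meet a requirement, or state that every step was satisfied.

None — every step was satisfied

(1) the permitted window runs from November 16, 2031 + 5 = November 21, 2031 to November 16, 2031 + 40 = December 26, 2031; December 25, 2031 falls inside that range.
(2) the permitted window runs from December 25, 2031 + 14 = January 8, 2032 to December 25, 2031 + 51 = February 14, 2032; done February 11, 2032, which is between those dates.
(3) permitted from February 11, 2032 + 21 days = March 3, 2032 onward; done March 4, 2032 — permitted.
(4) due by March 25, 2032 + 60 days = May 24, 2032; March 28, 2032 is within that limit.
(5) permitted from March 28, 2032 + 12 days = April 9, 2032 onward; done April 19, 2032, after the minimum wait.
(6) permitted from April 19, 2032 + 20 days = May 9, 2032 onward; done May 12, 2032 — permitted.
(7) due by May 12, 2032 + 5 days = May 17, 2032; done May 13, 2032 — timely.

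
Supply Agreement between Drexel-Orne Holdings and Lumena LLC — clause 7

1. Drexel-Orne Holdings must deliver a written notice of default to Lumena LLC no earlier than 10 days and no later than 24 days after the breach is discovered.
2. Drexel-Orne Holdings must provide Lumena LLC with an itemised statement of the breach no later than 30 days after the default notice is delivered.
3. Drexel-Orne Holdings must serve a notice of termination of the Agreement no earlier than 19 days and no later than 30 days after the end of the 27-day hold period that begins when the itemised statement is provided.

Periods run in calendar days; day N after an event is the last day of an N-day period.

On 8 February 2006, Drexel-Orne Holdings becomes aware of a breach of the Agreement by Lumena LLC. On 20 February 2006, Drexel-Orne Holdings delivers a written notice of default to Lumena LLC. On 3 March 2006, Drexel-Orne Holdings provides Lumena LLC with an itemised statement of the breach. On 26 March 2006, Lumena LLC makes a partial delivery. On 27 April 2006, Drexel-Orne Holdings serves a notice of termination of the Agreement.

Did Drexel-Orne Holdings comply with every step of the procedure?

Yes

(1) the permitted window runs from 8 February 2006 + 10 = 18 February 2006 to 8 February 2006 + 24 = 4 March 2006; done 20 February 2006, which is between those dates.
(2) due by 20 February 2006 + 30 days = 22 March 2006; completed 3 March 2006, before the deadline.
(3) the permitted window runs from 30 March 2006 + 19 = 18 April 2006 to 30 March 2006 + 30 = 29 April 2006; done 27 April 2006, which is between those dates.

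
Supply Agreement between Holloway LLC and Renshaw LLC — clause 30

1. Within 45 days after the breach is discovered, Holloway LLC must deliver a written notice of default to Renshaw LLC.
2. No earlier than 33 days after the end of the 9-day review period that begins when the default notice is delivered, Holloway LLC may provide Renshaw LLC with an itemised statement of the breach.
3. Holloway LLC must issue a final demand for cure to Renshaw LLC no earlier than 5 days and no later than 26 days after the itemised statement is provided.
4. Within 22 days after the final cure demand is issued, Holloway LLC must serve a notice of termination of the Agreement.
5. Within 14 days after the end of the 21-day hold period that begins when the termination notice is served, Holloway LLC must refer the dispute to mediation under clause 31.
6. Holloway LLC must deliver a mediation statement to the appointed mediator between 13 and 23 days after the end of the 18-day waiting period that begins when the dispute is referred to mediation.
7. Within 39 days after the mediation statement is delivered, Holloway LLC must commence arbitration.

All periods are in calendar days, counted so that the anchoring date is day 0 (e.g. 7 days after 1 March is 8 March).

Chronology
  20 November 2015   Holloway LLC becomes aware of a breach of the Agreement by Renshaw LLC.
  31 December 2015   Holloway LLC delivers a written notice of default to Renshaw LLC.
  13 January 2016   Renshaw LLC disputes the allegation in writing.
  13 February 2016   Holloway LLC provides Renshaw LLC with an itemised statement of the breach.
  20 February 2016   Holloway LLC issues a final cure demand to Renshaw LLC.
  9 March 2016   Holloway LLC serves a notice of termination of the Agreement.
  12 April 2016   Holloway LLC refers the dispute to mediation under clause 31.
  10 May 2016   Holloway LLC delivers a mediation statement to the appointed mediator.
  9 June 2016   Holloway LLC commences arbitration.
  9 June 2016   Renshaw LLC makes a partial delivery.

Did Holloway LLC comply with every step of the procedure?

(1) due by 20 November 2015 + 45 days = 4 January 2016; completed 31 December 2015, before the deadline.
(2) permitted from 9 January 2016 + 33 days = 11 February 2016 onward; 13 February 2016 is on or after that date.
(3) the permitted window runs from 13 February 2016 + 5 = 18 February 2016 to 13 February 2016 + 26 = 10 March 2016; done 20 February 2016 — within the window.
(4) due by 20 February 2016 + 22 days = 13 March 2016; 9 March 2016 is within that limit.
(5) due by 30 March 2016 + 14 days = 13 April 2016; completed 12 April 2016, before the deadline.
(6) the permitted window runs from 30 April 2016 + 13 = 13 May 2016 to 30 April 2016 + 23 = 23 May 2016; done 10 May 2016 — 3 days before the window opened.

No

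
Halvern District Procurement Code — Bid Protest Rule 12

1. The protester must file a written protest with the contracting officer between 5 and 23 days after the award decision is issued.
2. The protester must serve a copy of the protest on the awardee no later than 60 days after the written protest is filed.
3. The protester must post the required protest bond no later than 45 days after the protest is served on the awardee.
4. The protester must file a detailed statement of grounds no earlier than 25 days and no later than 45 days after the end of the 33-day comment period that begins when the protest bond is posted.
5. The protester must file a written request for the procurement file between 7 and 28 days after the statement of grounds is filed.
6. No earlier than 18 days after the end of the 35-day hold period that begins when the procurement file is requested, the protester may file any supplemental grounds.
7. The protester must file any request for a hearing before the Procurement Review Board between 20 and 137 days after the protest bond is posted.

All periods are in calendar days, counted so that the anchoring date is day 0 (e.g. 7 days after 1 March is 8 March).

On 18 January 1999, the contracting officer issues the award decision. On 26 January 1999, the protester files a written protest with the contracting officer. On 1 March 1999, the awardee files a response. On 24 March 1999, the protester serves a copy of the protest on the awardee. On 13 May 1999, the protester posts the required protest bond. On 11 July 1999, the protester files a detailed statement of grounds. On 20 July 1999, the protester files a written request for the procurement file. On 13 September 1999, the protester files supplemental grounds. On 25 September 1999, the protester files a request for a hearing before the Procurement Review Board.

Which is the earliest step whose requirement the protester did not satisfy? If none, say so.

Step 3

Step 1: the window is 5–23 days after 18 January 1999 (when the award decision is issued), so 23 January 1999 through 10 February 1999; done 26 January 1999, which is between those dates.
Step 2: 60 days after 26 January 1999 (when the written protest is filed) is 27 March 1999; done 24 March 1999 — timely.
Step 3: 45 days after 24 March 1999 (when the protest is served on the awardee) is 8 May 1999; 13 May 1999 misses that deadline by 5 days.
The analysis stops there.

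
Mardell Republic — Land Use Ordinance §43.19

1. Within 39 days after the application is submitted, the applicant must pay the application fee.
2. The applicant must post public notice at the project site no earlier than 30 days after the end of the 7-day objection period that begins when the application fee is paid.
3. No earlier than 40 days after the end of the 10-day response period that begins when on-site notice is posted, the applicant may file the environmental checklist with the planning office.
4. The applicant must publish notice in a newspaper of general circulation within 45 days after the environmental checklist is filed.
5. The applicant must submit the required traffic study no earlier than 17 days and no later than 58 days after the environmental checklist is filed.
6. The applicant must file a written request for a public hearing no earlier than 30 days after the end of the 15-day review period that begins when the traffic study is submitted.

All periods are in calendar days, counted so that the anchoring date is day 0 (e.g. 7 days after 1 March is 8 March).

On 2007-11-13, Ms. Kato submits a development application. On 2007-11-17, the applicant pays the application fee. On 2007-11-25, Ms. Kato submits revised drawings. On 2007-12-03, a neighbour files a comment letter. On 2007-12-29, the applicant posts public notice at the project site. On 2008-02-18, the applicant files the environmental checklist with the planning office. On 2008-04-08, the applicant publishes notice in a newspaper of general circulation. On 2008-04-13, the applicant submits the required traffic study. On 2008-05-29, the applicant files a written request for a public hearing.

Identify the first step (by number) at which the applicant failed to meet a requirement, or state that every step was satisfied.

Step 4

Step 1 — counting 39 days from 2007-11-13 (when the application is submitted) gives a deadline of 2007-12-22; done 2007-11-17 — timely.
Step 2 — must wait 30 days from 2007-11-24 (end of the 7-day objection period, which began when the application fee is paid on 2007-11-17), so not before 2007-12-24; done 2007-12-29 — permitted.
Step 3 — must wait 40 days from 2008-01-08 (end of the 10-day response period, which began when on-site notice is posted on 2007-12-29), so not before 2008-02-17; 2008-02-18 is on or after that date.
Step 4 — counting 45 days from 2008-02-18 (when the environmental checklist is filed) gives a deadline of 2008-04-03; not done until 2008-04-08, 5 days after the deadline.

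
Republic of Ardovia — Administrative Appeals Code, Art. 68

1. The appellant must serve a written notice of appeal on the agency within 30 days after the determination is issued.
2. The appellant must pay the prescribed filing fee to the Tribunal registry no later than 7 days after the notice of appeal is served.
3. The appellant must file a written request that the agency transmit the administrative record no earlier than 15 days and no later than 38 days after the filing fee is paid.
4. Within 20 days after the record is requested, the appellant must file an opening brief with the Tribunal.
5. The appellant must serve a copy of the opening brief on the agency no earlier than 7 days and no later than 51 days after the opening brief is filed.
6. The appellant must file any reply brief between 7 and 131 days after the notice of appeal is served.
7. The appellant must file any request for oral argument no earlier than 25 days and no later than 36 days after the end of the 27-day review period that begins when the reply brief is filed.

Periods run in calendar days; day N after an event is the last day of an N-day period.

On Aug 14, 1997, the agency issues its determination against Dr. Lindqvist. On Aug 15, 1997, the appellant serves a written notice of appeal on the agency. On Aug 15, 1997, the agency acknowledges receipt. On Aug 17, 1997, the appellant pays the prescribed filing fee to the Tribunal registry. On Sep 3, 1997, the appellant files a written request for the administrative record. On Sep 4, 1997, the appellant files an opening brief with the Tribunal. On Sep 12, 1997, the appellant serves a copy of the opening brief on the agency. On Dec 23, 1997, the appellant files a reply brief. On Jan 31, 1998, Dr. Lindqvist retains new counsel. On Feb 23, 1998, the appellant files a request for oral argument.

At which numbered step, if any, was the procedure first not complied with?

None — every step was satisfied

Step 1 — counting 30 days from Aug 14, 1997 (when the determination is issued) gives a deadline of Sep 13, 1997; done Aug 15, 1997 — timely.
Step 2 — counting 7 days from Aug 15, 1997 (when the notice of appeal is served) gives a deadline of Aug 22, 1997; completed Aug 17, 1997, before the deadline.
Step 3 — 15 and 38 days from Aug 17, 1997 (when the filing fee is paid) are Sep 1, 1997 and Sep 24, 1997 respectively; done Sep 3, 1997, which is between those dates.
Step 4 — counting 20 days from Sep 3, 1997 (when the record is requested) gives a deadline of Sep 23, 1997; done Sep 4, 1997 — timely.
Step 5 — 7 and 51 days from Sep 4, 1997 (when the opening brief is filed) are Sep 11, 1997 and Oct 25, 1997 respectively; Sep 12, 1997 falls inside that range.
Step 6 — 7 and 131 days from Aug 15, 1997 (when the notice of appeal is served) are Aug 22, 1997 and Dec 24, 1997 respectively; done Dec 23, 1997, which is between those dates.
Step 7 — 25 and 36 days from Jan 19, 1998 (end of the 27-day review period, which began when the reply brief is filed on Dec 23, 1997) are Feb 13, 1998 and Feb 24, 1998 respectively; Feb 23, 1998 falls inside that range.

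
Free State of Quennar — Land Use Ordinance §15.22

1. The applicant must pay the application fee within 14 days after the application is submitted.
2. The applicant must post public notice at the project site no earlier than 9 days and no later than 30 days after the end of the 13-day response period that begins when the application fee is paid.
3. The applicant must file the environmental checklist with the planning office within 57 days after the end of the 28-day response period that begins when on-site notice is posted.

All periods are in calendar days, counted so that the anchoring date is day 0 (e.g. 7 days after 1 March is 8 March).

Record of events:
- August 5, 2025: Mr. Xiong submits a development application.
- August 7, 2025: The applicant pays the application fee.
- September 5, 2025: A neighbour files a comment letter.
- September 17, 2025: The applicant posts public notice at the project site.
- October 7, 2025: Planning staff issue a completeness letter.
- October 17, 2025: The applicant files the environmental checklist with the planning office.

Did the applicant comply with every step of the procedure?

Yes

(1) due by August 5, 2025 + 14 days = August 19, 2025; done August 7, 2025 — timely.
(2) the permitted window runs from August 20, 2025 + 9 = August 29, 2025 to August 20, 2025 + 30 = September 19, 2025; done September 17, 2025 — within the window.
(3) due by October 15, 2025 + 57 days = December 11, 2025; done October 17, 2025 — timely.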